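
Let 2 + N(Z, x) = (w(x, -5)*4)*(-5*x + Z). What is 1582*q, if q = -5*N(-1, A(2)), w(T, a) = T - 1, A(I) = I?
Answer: 363860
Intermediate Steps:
w(T, a) = -1 + T
N(Z, x) = -2 + (-4 + 4*x)*(Z - 5*x) (N(Z, x) = -2 + ((-1 + x)*4)*(-5*x + Z) = -2 + (-4 + 4*x)*(Z - 5*x))
q = 230 (q = -5*(-2 - 20*2*(-1 + 2) + 4*(-1)*(-1 + 2)) = -5*(-2 - 20*2*1 + 4*(-1)*1) = -5*(-2 - 40 - 4) = -5*(-46) = 230)
1582*q = 1582*230 = 363860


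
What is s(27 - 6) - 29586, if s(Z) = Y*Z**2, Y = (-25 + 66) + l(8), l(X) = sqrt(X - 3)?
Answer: -11505 + 441*sqrt(5) ≈ -10519.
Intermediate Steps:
l(X) = sqrt(-3 + X)
Y = 41 + sqrt(5) (Y = (-25 + 66) + sqrt(-3 + 8) = 41 + sqrt(5) ≈ 43.236)
s(Z) = Z**2*(41 + sqrt(5)) (s(Z) = (41 + sqrt(5))*Z**2 = Z**2*(41 + sqrt(5)))
s(27 - 6) - 29586 = (27 - 6)**2*(41 + sqrt(5)) - 29586 = 21**2*(41 + sqrt(5)) - 29586 = 441*(41 + sqrt(5)) - 29586 = (18081 + 441*sqrt(5)) - 29586 = -11505 + 441*sqrt(5)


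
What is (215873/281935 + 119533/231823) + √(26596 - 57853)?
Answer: 83744862834/65359017505 + 3*I*√3473 ≈ 1.2813 + 176.8*I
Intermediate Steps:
(215873/281935 + 119533/231823) + √(26596 - 57853) = (215873*(1/281935) + 119533*(1/231823)) + √(-31257) = (215873/281935 + 119533/231823) + 3*I*√3473 = 83744862834/65359017505 + 3*I*√3473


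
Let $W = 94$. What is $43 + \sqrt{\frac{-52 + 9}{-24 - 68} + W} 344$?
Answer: $43 + \frac{172 \sqrt{199893}}{23} \approx 3386.5$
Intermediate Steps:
$43 + \sqrt{\frac{-52 + 9}{-24 - 68} + W} 344 = 43 + \sqrt{\frac{-52 + 9}{-24 - 68} + 94} \cdot 344 = 43 + \sqrt{- \frac{43}{-92} + 94} \cdot 344 = 43 + \sqrt{\left(-43\right) \left(- \frac{1}{92}\right) + 94} \cdot 344 = 43 + \sqrt{\frac{43}{92} + 94} \cdot 344 = 43 + \sqrt{\frac{8691}{92}} \cdot 344 = 43 + \frac{\sqrt{199893}}{46} \cdot 344 = 43 + \frac{172 \sqrt{199893}}{23}$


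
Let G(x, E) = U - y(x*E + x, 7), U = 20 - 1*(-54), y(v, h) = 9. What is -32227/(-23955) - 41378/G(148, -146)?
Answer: -197823047/311415 ≈ -635.24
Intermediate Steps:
U = 74 (U = 20 + 54 = 74)
G(x, E) = 65 (G(x, E) = 74 - 1*9 = 74 - 9 = 65)
-32227/(-23955) - 41378/G(148, -146) = -32227/(-23955) - 41378/65 = -32227*(-1/23955) - 41378*1/65 = 32227/23955 - 41378/65 = -197823047/311415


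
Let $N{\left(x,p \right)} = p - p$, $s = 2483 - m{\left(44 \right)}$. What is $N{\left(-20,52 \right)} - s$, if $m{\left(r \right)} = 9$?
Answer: $-2474$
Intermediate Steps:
$s = 2474$ ($s = 2483 - 9 = 2474$)
$N{\left(x,p \right)} = 0$
$N{\left(-20,52 \right)} - s = 0 - 2474 = -2474$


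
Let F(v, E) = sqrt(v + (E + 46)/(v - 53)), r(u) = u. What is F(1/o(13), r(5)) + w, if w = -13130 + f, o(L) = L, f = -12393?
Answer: -25523 + I*sqrt(4433429)/2236 ≈ -25523.0 + 0.94167*I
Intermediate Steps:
F(v, E) = sqrt(v + (46 + E)/(-53 + v))
w = -25523 (w = -13130 - 12393 = -25523)
F(1/o(13), r(5)) + w = sqrt((46 + 5 + (-53 + 1/13)/13)/(-53 + 1/13)) - 25523 = sqrt((46 + 5 + (1/13)*(-688/13))/(-688/13)) - 25523 = sqrt(-13*(46 + 5 - 688/169)/688) - 25523 = sqrt(-13/688*7931/169) - 25523 = sqrt(-7931/8944) - 25523 = I*sqrt(4433429)/2236 - 25523 = -25523 + I*sqrt(4433429)/2236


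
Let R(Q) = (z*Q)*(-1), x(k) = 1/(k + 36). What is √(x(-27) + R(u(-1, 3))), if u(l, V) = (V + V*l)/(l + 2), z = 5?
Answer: ⅓ ≈ 0.33333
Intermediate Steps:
x(k) = 1/(36 + k)
u(l, V) = (V + V*l)/(2 + l)
R(Q) = -5*Q (R(Q) = (5*Q)*(-1) = -5*Q)
√(x(-27) + R(u(-1, 3))) = √(1/(36 - 27) - 15*(1 - 1)/(2 - 1)) = √(1/9 - 15*0/1) = √(⅑ - 15*0) = √(⅑ - 5*0) = √(⅑ + 0) = √(⅑) = ⅓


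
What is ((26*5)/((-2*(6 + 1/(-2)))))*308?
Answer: -3640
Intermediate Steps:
((26*5)/((-2*(6 + 1/(-2)))))*308 = (130/((-2*(6 + 1*(-½)))))*308 = (130/((-2*(6 - ½))))*308 = (130/((-2*11/2)))*308 = (130/(-11))*308 = (130*(-1/11))*308 = -130/11*308 = -3640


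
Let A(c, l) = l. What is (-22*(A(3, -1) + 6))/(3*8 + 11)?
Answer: -22/7 ≈ -3.1429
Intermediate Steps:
(-22*(A(3, -1) + 6))/(3*8 + 11) = (-22*(-1 + 6))/(3*8 + 11) = (-22*5)/(24 + 11) = -110/35 = -110*1/35 = -22/7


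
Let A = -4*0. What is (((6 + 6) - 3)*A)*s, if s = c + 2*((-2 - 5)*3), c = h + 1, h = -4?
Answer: 0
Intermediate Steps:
c = -3 (c = -4 + 1 = -3)
A = 0
s = -45 (s = -3 + 2*((-2 - 5)*3) = -3 + 2*(-7*3) = -3 + 2*(-21) = -3 - 42 = -45)
(((6 + 6) - 3)*A)*s = (((6 + 6) - 3)*0)*(-45) = ((12 - 3)*0)*(-45) = (9*0)*(-45) = 0*(-45) = 0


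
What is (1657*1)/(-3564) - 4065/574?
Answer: -7719389/1022868 ≈ -7.5468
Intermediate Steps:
(1657*1)/(-3564) - 4065/574 = 1657*(-1/3564) - 4065*1/574 = -1657/3564 - 4065/574 = -7719389/1022868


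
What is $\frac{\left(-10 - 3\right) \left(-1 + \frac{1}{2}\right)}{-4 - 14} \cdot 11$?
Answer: $- \frac{143}{36} \approx -3.9722$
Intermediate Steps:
$\frac{\left(-10 - 3\right) \left(-1 + \frac{1}{2}\right)}{-4 - 14} \cdot 11 = \frac{\left(-13\right) \left(-1 + \frac{1}{2}\right)}{-18} \cdot 11 = - \frac{\left(-13\right) \left(- \frac{1}{2}\right)}{18} \cdot 11 = \left(- \frac{1}{18}\right) \frac{13}{2} \cdot 11 = \left(- \frac{13}{36}\right) 11 = - \frac{143}{36}$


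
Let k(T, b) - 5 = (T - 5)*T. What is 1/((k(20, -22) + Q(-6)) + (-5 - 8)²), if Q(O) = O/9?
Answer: 3/1420 ≈ 0.0021127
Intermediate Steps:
Q(O) = O/9 (Q(O) = O*(⅑) = O/9)
k(T, b) = 5 + T*(-5 + T) (k(T, b) = 5 + (T - 5)*T = 5 + (-5 + T)*T = 5 + T*(-5 + T))
1/((k(20, -22) + Q(-6)) + (-5 - 8)²) = 1/(((5 + 20² - 5*20) + (⅑)*(-6)) + (-5 - 8)²) = 1/(((5 + 400 - 100) - ⅔) + (-13)²) = 1/((305 - ⅔) + 169) = 1/(913/3 + 169) = 1/(1420/3) = 3/1420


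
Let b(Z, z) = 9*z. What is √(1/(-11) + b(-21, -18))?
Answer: I*√19613/11 ≈ 12.731*I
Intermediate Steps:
√(1/(-11) + b(-21, -18)) = √(1/(-11) + 9*(-18)) = √(-1/11 - 162) = √(-1783/11) = I*√19613/11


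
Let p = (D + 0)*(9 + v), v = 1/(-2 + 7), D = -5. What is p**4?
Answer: 4477456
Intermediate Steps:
v = 1/5 ≈ 0.20000
p = -46 (p = (-5 + 0)*(9 + 1/5) = -5*46/5 = -46)
p**4 = (-46)**4 = 4477456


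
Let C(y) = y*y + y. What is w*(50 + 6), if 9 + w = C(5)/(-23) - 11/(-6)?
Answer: -32732/69 ≈ -474.38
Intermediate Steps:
C(y) = y + y² (C(y) = y² + y = y + y²)
w = -1169/138 (w = -9 + ((5*(1 + 5))/(-23) - 11/(-6)) = -9 + ((5*6)*(-1/23) - 11*(-⅙)) = -9 + (30*(-1/23) + 11/6) = -9 + (-30/23 + 11/6) = -9 + 73/138 = -1169/138 ≈ -8.4710)
w*(50 + 6) = -1169*(50 + 6)/138 = -1169/138*56 = -32732/69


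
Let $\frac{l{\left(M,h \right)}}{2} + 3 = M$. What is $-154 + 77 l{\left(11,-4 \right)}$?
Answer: $1078$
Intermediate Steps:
$l{\left(M,h \right)} = -6 + 2 M$
$-154 + 77 l{\left(11,-4 \right)} = -154 + 77 \left(-6 + 2 \cdot 11\right) = -154 + 77 \left(-6 + 22\right) = -154 + 77 \cdot 16 = -154 + 1232 = 1078$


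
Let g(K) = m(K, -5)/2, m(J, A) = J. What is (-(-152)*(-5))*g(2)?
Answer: -760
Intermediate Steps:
g(K) = K/2
(-(-152)*(-5))*g(2) = (-(-152)*(-5))*((½)*2) = -19*40*1 = -760*1 = -760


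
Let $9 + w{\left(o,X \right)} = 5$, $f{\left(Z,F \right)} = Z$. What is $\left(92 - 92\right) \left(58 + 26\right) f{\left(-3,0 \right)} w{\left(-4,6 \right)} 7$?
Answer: $0$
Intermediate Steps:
$w{\left(o,X \right)} = -4$ ($w{\left(o,X \right)} = -9 + 5 = -4$)
$\left(92 - 92\right) \left(58 + 26\right) f{\left(-3,0 \right)} w{\left(-4,6 \right)} 7 = \left(92 - 92\right) \left(58 + 26\right) \left(-3\right) \left(\left(-4\right) 7\right) = 0 \cdot 84 \left(-3\right) \left(-28\right) = 0 \left(-3\right) \left(-28\right) = 0 \left(-28\right) = 0$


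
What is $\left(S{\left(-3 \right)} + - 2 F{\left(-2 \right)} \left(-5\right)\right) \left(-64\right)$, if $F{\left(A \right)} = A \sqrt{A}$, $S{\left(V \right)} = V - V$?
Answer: $1280 i \sqrt{2} \approx 1810.2 i$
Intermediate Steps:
$S{\left(V \right)} = 0$
$F{\left(A \right)} = A^{\frac{3}{2}}$
$\left(S{\left(-3 \right)} + - 2 F{\left(-2 \right)} \left(-5\right)\right) \left(-64\right) = \left(0 + - 2 \left(-2\right)^{\frac{3}{2}} \left(-5\right)\right) \left(-64\right) = \left(0 + - 2 \left(- 2 i \sqrt{2}\right) \left(-5\right)\right) \left(-64\right) = \left(0 + 4 i \sqrt{2} \left(-5\right)\right) \left(-64\right) = \left(0 - 20 i \sqrt{2}\right) \left(-64\right) = - 20 i \sqrt{2} \left(-64\right) = 1280 i \sqrt{2}$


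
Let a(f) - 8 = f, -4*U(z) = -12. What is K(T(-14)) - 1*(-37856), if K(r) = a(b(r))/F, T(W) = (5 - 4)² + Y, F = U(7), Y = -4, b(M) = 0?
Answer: 113576/3 ≈ 37859.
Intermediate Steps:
U(z) = 3 (U(z) = -¼*(-12) = 3)
a(f) = 8 + f
F = 3
T(W) = -3 (T(W) = (5 - 4)² - 4 = 1² - 4 = 1 - 4 = -3)
K(r) = 8/3 (K(r) = (8 + 0)/3 = 8*(⅓) = 8/3)
K(T(-14)) - 1*(-37856) = 8/3 - 1*(-37856) = 8/3 + 37856 = 113576/3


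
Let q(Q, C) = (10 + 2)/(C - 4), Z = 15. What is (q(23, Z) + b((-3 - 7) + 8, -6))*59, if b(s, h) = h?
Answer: -3186/11 ≈ -289.64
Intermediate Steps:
q(Q, C) = 12/(-4 + C)
(q(23, Z) + b((-3 - 7) + 8, -6))*59 = (12/(-4 + 15) - 6)*59 = (12/11 - 6)*59 = -54/11*59 = -3186/11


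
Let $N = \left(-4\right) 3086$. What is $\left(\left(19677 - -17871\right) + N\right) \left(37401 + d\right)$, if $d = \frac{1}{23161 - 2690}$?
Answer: $\frac{19297086517888}{20471} \approx 9.4265 \cdot 10^{8}$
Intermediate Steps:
$N = -12344$
$d = \frac{1}{20471} \approx 4.885 \cdot 10^{-5}$
$\left(\left(19677 - -17871\right) + N\right) \left(37401 + d\right) = \left(\left(19677 - -17871\right) - 12344\right) \left(37401 + \frac{1}{20471}\right) = \left(\left(19677 + 17871\right) - 12344\right) \frac{765635872}{20471} = \left(37548 - 12344\right) \frac{765635872}{20471} = 25204 \cdot \frac{765635872}{20471} = \frac{19297086517888}{20471}$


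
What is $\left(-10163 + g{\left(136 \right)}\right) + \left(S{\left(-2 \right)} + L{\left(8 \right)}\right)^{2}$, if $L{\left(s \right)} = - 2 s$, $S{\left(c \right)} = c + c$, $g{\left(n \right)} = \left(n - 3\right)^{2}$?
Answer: $7926$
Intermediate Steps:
$g{\left(n \right)} = \left(-3 + n\right)^{2}$
$S{\left(c \right)} = 2 c$
$\left(-10163 + g{\left(136 \right)}\right) + \left(S{\left(-2 \right)} + L{\left(8 \right)}\right)^{2} = \left(-10163 + \left(-3 + 136\right)^{2}\right) + \left(2 \left(-2\right) - 16\right)^{2} = \left(-10163 + 133^{2}\right) + \left(-4 - 16\right)^{2} = \left(-10163 + 17689\right) + \left(-20\right)^{2} = 7526 + 400 = 7926$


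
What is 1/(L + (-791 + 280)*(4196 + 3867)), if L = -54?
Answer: -1/4120247 ≈ -2.4270e-7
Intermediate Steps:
1/(L + (-791 + 280)*(4196 + 3867)) = 1/(-54 + (-791 + 280)*(4196 + 3867)) = 1/(-54 - 511*8063) = 1/(-54 - 4120193) = 1/(-4120247) = -1/4120247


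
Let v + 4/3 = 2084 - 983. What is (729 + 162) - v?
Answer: -626/3 ≈ -208.67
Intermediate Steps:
v = 3299/3 (v = -4/3 + (2084 - 983) = -4/3 + 1101 = 3299/3 ≈ 1099.7)
(729 + 162) - v = (729 + 162) - 1*3299/3 = 891 - 3299/3 = -626/3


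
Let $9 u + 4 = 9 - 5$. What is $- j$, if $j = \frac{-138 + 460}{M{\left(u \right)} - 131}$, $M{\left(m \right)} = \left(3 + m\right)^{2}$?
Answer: $\frac{161}{61} \approx 2.6393$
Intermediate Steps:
$u = 0$ ($u = - \frac{4}{9} + \frac{9 - 5}{9} = - \frac{4}{9} + \frac{1}{9} \cdot 4 = - \frac{4}{9} + \frac{4}{9} = 0$)
$j = - \frac{161}{61}$ ($j = \frac{-138 + 460}{\left(3 + 0\right)^{2} - 131} = \frac{322}{3^{2} - 131} = \frac{322}{9 - 131} = \frac{322}{-122} = 322 \left(- \frac{1}{122}\right) = - \frac{161}{61} \approx -2.6393$)
$- j = \left(-1\right) \left(- \frac{161}{61}\right) = \frac{161}{61}$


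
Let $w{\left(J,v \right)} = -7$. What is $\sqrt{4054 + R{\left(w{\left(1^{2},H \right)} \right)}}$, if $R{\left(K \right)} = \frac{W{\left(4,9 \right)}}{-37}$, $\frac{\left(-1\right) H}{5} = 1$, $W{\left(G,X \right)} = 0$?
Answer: $\sqrt{4054} \approx 63.671$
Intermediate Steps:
$H = -5$ ($H = \left(-5\right) 1 = -5$)
$R{\left(K \right)} = 0$ ($R{\left(K \right)} = \frac{0}{-37} = 0 \left(- \frac{1}{37}\right) = 0$)
$\sqrt{4054 + R{\left(w{\left(1^{2},H \right)} \right)}} = \sqrt{4054 + 0} = \sqrt{4054}$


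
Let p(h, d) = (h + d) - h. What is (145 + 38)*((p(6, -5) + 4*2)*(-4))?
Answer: -2196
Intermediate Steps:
p(h, d) = d (p(h, d) = (d + h) - h = d)
(145 + 38)*((p(6, -5) + 4*2)*(-4)) = (145 + 38)*((-5 + 4*2)*(-4)) = 183*((-5 + 8)*(-4)) = 183*(3*(-4)) = 183*(-12) = -2196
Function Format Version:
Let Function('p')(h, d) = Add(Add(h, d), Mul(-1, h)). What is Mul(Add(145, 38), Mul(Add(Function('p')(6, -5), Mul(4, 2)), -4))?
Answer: -2196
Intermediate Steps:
Function('p')(h, d) = d (Function('p')(h, d) = Add(Add(d, h), Mul(-1, h)) = d)
Mul(Add(145, 38), Mul(Add(Function('p')(6, -5), Mul(4, 2)), -4)) = Mul(Add(145, 38), Mul(Add(-5, Mul(4, 2)), -4)) = Mul(183, Mul(Add(-5, 8), -4)) = Mul(183, Mul(3, -4)) = Mul(183, -12) = -2196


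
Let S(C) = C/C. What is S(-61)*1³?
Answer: 1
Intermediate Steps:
S(C) = 1
S(-61)*1³ = 1*1³ = 1*1 = 1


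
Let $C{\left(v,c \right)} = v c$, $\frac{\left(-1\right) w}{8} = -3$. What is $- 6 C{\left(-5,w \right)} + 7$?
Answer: $727$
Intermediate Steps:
$w = 24$ ($w = \left(-8\right) \left(-3\right) = 24$)
$C{\left(v,c \right)} = c v$
$- 6 C{\left(-5,w \right)} + 7 = - 6 \cdot 24 \left(-5\right) + 7 = \left(-6\right) \left(-120\right) + 7 = 720 + 7 = 727$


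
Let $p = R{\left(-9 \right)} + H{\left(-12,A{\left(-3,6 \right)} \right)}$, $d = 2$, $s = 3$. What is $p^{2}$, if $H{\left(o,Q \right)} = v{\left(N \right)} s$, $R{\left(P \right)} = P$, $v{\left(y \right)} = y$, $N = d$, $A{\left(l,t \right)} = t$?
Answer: $9$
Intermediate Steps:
$N = 2$
$H{\left(o,Q \right)} = 6$ ($H{\left(o,Q \right)} = 2 \cdot 3 = 6$)
$p = -3$ ($p = -9 + 6 = -3$)
$p^{2} = \left(-3\right)^{2} = 9$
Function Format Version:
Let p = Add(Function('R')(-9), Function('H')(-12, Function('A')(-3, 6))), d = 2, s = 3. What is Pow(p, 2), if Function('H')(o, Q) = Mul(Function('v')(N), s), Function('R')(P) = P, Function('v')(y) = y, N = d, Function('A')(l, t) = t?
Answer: 9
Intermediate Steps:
N = 2
Function('H')(o, Q) = 6 (Function('H')(o, Q) = Mul(2, 3) = 6)
p = -3 (p = Add(-9, 6) = -3)
Pow(p, 2) = Pow(-3, 2) = 9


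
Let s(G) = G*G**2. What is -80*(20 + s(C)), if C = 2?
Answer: -2240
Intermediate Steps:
s(G) = G**3
-80*(20 + s(C)) = -80*(20 + 2**3) = -80*(20 + 8) = -80*28 = -2240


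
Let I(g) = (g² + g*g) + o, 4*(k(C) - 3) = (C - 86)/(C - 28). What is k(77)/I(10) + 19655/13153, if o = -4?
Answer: 108954581/72183664 ≈ 1.5094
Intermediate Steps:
k(C) = 3 + (-86 + C)/(4*(-28 + C)) (k(C) = 3 + ((C - 86)/(C - 28))/4 = 3 + ((-86 + C)/(-28 + C))/4 = 3 + (-86 + C)/(4*(-28 + C)))
I(g) = -4 + 2*g² (I(g) = (g² + g*g) - 4 = (g² + g²) - 4 = 2*g² - 4 = -4 + 2*g²)
k(77)/I(10) + 19655/13153 = ((-422 + 13*77)/(4*(-28 + 77)))/(-4 + 2*10²) + 19655/13153 = ((¼)*(-422 + 1001)/49)/(-4 + 2*100) + 19655*(1/13153) = ((¼)*(1/49)*579)/(-4 + 200) + 19655/13153 = (579/196)/196 + 19655/13153 = (579/196)*(1/196) + 19655/13153 = 579/38416 + 19655/13153 = 108954581/72183664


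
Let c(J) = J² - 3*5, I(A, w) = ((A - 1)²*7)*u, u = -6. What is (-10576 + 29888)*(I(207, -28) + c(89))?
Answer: -34267328672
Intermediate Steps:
I(A, w) = -42*(-1 + A)² (I(A, w) = ((A - 1)²*7)*(-6) = ((-1 + A)²*7)*(-6) = (7*(-1 + A)²)*(-6) = -42*(-1 + A)²)
c(J) = -15 + J² (c(J) = J² - 15 = -15 + J²)
(-10576 + 29888)*(I(207, -28) + c(89)) = (-10576 + 29888)*(-42*(-1 + 207)² + (-15 + 89²)) = 19312*(-42*206² + (-15 + 7921)) = 19312*(-42*42436 + 7906) = 19312*(-1782312 + 7906) = 19312*(-1774406) = -34267328672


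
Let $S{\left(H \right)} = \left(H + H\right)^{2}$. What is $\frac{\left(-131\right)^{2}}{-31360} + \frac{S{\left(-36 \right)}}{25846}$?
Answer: $- \frac{140486483}{405265280} \approx -0.34665$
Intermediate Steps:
$S{\left(H \right)} = 4 H^{2}$ ($S{\left(H \right)} = \left(2 H\right)^{2} = 4 H^{2}$)
$\frac{\left(-131\right)^{2}}{-31360} + \frac{S{\left(-36 \right)}}{25846} = \frac{\left(-131\right)^{2}}{-31360} + \frac{4 \left(-36\right)^{2}}{25846} = 17161 \left(- \frac{1}{31360}\right) + 4 \cdot 1296 \cdot \frac{1}{25846} = - \frac{17161}{31360} + 5184 \cdot \frac{1}{25846} = - \frac{17161}{31360} + \frac{2592}{12923} = - \frac{140486483}{405265280}$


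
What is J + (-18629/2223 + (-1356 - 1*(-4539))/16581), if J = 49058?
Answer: 46357811026/945117 ≈ 49050.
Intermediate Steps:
J + (-18629/2223 + (-1356 - 1*(-4539))/16581) = 49058 + (-18629/2223 + (-1356 - 1*(-4539))/16581) = 49058 + (-18629*1/2223 + (-1356 + 4539)*(1/16581)) = 49058 + (-1433/171 + 3183*(1/16581)) = 49058 + (-1433/171 + 1061/5527) = 49058 - 7738760/945117 = 46357811026/945117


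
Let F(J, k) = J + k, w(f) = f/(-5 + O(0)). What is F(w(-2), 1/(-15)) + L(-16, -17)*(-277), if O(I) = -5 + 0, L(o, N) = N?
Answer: 70637/15 ≈ 4709.1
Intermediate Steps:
O(I) = -5
w(f) = -f/10 (w(f) = f/(-5 - 5) = f/(-10) = f*(-⅒) = -f/10)
F(w(-2), 1/(-15)) + L(-16, -17)*(-277) = (-⅒*(-2) + 1/(-15)) - 17*(-277) = (⅕ - 1/15) + 4709 = 2/15 + 4709 = 70637/15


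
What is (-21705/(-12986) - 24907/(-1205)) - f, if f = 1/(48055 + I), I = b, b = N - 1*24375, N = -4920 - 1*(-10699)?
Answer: 10298757278463/460978261670 ≈ 22.341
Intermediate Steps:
N = 5779 (N = -4920 + 10699 = 5779)
b = -18596 (b = 5779 - 1*24375 = 5779 - 24375 = -18596)
I = -18596
f = 1/29459 (f = 1/(48055 - 18596) = 1/29459 ≈ 3.3945e-5)
(-21705/(-12986) - 24907/(-1205)) - f = (-21705/(-12986) - 24907/(-1205)) - 1*1/29459 = (-21705*(-1/12986) - 24907*(-1/1205)) - 1/29459 = (21705/12986 + 24907/1205) - 1/29459 = 349596827/15648130 - 1/29459 = 10298757278463/460978261670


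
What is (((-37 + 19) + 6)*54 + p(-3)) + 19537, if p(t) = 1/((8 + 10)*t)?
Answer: 1020005/54 ≈ 18889.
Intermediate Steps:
p(t) = 1/(18*t)
(((-37 + 19) + 6)*54 + p(-3)) + 19537 = (((-37 + 19) + 6)*54 + (1/18)/(-3)) + 19537 = ((-18 + 6)*54 + (1/18)*(-⅓)) + 19537 = (-12*54 - 1/54) + 19537 = (-648 - 1/54) + 19537 = -34993/54 + 19537 = 1020005/54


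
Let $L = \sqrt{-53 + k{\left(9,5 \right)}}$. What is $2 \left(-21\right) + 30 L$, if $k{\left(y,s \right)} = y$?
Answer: $-42 + 60 i \sqrt{11} \approx -42.0 + 199.0 i$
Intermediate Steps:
$L = 2 i \sqrt{11}$ ($L = \sqrt{-53 + 9} = \sqrt{-44} = 2 i \sqrt{11} \approx 6.6332 i$)
$2 \left(-21\right) + 30 L = 2 \left(-21\right) + 30 \cdot 2 i \sqrt{11} = -42 + 60 i \sqrt{11}$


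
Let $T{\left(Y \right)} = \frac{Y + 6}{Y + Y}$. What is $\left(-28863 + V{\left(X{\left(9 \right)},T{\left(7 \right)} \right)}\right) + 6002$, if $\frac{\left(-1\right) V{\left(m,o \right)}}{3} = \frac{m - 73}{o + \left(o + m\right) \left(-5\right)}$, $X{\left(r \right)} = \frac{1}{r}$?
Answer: $- \frac{6163385}{269} \approx -22912.0$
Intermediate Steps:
$T{\left(Y \right)} = \frac{6 + Y}{2 Y}$
$V{\left(m,o \right)} = - \frac{3 \left(-73 + m\right)}{- 5 m - 4 o}$ ($V{\left(m,o \right)} = - 3 \frac{m - 73}{o + \left(o + m\right) \left(-5\right)} = - 3 \frac{-73 + m}{o + \left(m + o\right) \left(-5\right)} = - 3 \frac{-73 + m}{o - \left(5 m + 5 o\right)} = - 3 \frac{-73 + m}{- 5 m - 4 o} = - \frac{3 \left(-73 + m\right)}{- 5 m - 4 o}$)
$\left(-28863 + V{\left(X{\left(9 \right)},T{\left(7 \right)} \right)}\right) + 6002 = \left(-28863 + \frac{3 \left(-73 + \frac{1}{9}\right)}{4 \frac{6 + 7}{2 \cdot 7} + \frac{5}{9}}\right) + 6002 = \left(-28863 + \frac{3 \left(-73 + \frac{1}{9}\right)}{4 \cdot \frac{1}{2} \cdot \frac{1}{7} \cdot 13 + 5 \cdot \frac{1}{9}}\right) + 6002 = \left(-28863 + 3 \frac{1}{4 \cdot \frac{13}{14} + \frac{5}{9}} \left(- \frac{656}{9}\right)\right) + 6002 = \left(-28863 + 3 \frac{1}{\frac{26}{7} + \frac{5}{9}} \left(- \frac{656}{9}\right)\right) + 6002 = \left(-28863 + 3 \frac{1}{\frac{269}{63}} \left(- \frac{656}{9}\right)\right) + 6002 = \left(-28863 + 3 \cdot \frac{63}{269} \left(- \frac{656}{9}\right)\right) + 6002 = \left(-28863 - \frac{13776}{269}\right) + 6002 = - \frac{7777923}{269} + 6002 = - \frac{6163385}{269}$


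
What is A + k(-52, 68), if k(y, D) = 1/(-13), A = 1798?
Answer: 23373/13 ≈ 1797.9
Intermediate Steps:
k(y, D) = -1/13
A + k(-52, 68) = 1798 - 1/13 = 23373/13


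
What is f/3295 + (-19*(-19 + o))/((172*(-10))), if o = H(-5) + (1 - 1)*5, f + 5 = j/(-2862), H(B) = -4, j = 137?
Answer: -414588557/1622009880 ≈ -0.25560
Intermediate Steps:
f = -14447/2862 (f = -5 + 137/(-2862) = -5 + 137*(-1/2862) = -5 - 137/2862 = -14447/2862 ≈ -5.0479)
o = -4 (o = -4 + (1 - 1)*5 = -4 + 0*5 = -4 + 0 = -4)
f/3295 + (-19*(-19 + o))/((172*(-10))) = -14447/2862/3295 + (-19*(-19 - 4))/((172*(-10))) = -14447/2862*1/3295 - 19*(-23)/(-1720) = -14447/9430290 + 437*(-1/1720) = -14447/9430290 - 437/1720 = -414588557/1622009880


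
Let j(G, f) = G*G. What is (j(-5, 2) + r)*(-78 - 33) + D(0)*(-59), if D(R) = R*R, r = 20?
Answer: -4995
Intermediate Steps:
j(G, f) = G**2
D(R) = R**2
(j(-5, 2) + r)*(-78 - 33) + D(0)*(-59) = ((-5)**2 + 20)*(-78 - 33) + 0**2*(-59) = (25 + 20)*(-111) + 0*(-59) = 45*(-111) + 0 = -4995 + 0 = -4995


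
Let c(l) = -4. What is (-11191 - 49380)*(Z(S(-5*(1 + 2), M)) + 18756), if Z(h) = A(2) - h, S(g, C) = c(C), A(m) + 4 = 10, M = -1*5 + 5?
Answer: -1136675386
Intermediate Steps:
M = 0 (M = -5 + 5 = 0)
A(m) = 6 (A(m) = -4 + 10 = 6)
S(g, C) = -4
Z(h) = 6 - h
(-11191 - 49380)*(Z(S(-5*(1 + 2), M)) + 18756) = (-11191 - 49380)*((6 - 1*(-4)) + 18756) = -60571*((6 + 4) + 18756) = -60571*(10 + 18756) = -60571*18766 = -1136675386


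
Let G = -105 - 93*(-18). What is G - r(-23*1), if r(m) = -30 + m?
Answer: 1622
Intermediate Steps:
G = 1569 (G = -105 + 1674 = 1569)
G - r(-23*1) = 1569 - (-30 - 23*1) = 1569 - (-30 - 23) = 1569 - 1*(-53) = 1569 + 53 = 1622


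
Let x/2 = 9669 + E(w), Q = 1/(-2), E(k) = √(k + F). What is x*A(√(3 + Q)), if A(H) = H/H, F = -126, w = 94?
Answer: 19338 + 8*I*√2 ≈ 19338.0 + 11.314*I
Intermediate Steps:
E(k) = √(-126 + k) (E(k) = √(k - 126) = √(-126 + k))
Q = -½ ≈ -0.50000
x = 19338 + 8*I*√2 (x = 2*(9669 + √(-126 + 94)) = 2*(9669 + √(-32)) = 2*(9669 + 4*I*√2) = 19338 + 8*I*√2 ≈ 19338.0 + 11.314*I)
A(H) = 1
x*A(√(3 + Q)) = (19338 + 8*I*√2)*1 = 19338 + 8*I*√2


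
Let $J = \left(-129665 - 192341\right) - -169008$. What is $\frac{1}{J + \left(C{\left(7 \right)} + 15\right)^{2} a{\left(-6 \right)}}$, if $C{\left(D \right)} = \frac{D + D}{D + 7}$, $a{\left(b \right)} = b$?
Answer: $- \frac{1}{154534} \approx -6.4711 \cdot 10^{-6}$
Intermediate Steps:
$C{\left(D \right)} = \frac{2 D}{7 + D}$
$J = -152998$ ($J = \left(-129665 - 192341\right) + 169008 = -322006 + 169008 = -152998$)
$\frac{1}{J + \left(C{\left(7 \right)} + 15\right)^{2} a{\left(-6 \right)}} = \frac{1}{-152998 + \left(2 \cdot 7 \frac{1}{7 + 7} + 15\right)^{2} \left(-6\right)} = \frac{1}{-152998 + \left(2 \cdot 7 \cdot \frac{1}{14} + 15\right)^{2} \left(-6\right)} = \frac{1}{-152998 + \left(1 + 15\right)^{2} \left(-6\right)} = \frac{1}{-152998 + 16^{2} \left(-6\right)} = \frac{1}{-152998 + 256 \left(-6\right)} = \frac{1}{-152998 - 1536} = \frac{1}{-154534} = - \frac{1}{154534}$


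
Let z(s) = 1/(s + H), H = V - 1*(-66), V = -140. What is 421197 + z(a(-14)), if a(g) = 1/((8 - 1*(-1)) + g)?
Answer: 156264082/371 ≈ 4.2120e+5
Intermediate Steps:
a(g) = 1/(9 + g) (a(g) = 1/((8 + 1) + g) = 1/(9 + g))
H = -74 (H = -140 - 1*(-66) = -140 + 66 = -74)
z(s) = 1/(-74 + s) (z(s) = 1/(s - 74) = 1/(-74 + s))
421197 + z(a(-14)) = 421197 + 1/(-74 + 1/(9 - 14)) = 421197 + 1/(-74 + 1/(-5)) = 421197 + 1/(-74 - ⅕) = 421197 + 1/(-371/5) = 421197 - 5/371 = 156264082/371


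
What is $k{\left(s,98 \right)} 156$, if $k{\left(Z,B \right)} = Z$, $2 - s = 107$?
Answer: $-16380$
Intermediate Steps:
$s = -105$ ($s = 2 - 107 = -105$)
$k{\left(s,98 \right)} 156 = \left(-105\right) 156 = -16380$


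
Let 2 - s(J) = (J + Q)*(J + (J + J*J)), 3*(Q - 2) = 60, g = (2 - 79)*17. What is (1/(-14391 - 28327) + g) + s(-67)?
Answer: 8315827623/42718 ≈ 1.9467e+5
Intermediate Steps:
g = -1309 (g = -77*17 = -1309)
Q = 22 (Q = 2 + (⅓)*60 = 2 + 20 = 22)
s(J) = 2 - (22 + J)*(J² + 2*J) (s(J) = 2 - (J + 22)*(J + (J + J*J)) = 2 - (22 + J)*(J + (J + J²)) = 2 - (22 + J)*(J² + 2*J))
(1/(-14391 - 28327) + g) + s(-67) = (1/(-14391 - 28327) - 1309) + (2 - 1*(-67)³ - 44*(-67) - 24*(-67)²) = (1/(-42718) - 1309) + (2 - 1*(-300763) + 2948 - 24*4489) = (-1/42718 - 1309) + (2 + 300763 + 2948 - 107736) = -55917863/42718 + 195977 = 8315827623/42718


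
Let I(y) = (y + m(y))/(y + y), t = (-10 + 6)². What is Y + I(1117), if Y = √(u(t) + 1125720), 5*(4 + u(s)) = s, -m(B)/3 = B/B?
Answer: 557/1117 + 2*√7035745/5 ≈ 1061.5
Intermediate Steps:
m(B) = -3 (m(B) = -3*B/B = -3*1 = -3)
t = 16 (t = (-4)² = 16)
u(s) = -4 + s/5
I(y) = (-3 + y)/(2*y) (I(y) = (y - 3)/(y + y) = (-3 + y)/((2*y)) = (-3 + y)*(1/(2*y)) = (-3 + y)/(2*y))
Y = 2*√7035745/5 (Y = √((-4 + (⅕)*16) + 1125720) = √((-4 + 16/5) + 1125720) = √(-⅘ + 1125720) = √(5628596/5) = 2*√7035745/5 ≈ 1061.0)
Y + I(1117) = 2*√7035745/5 + (½)*(-3 + 1117)/1117 = 2*√7035745/5 + (½)*(1/1117)*1114 = 2*√7035745/5 + 557/1117 = 557/1117 + 2*√7035745/5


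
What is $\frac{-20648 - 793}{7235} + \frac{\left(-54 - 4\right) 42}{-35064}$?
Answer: $- \frac{61181897}{21140670} \approx -2.894$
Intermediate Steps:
$\frac{-20648 - 793}{7235} + \frac{\left(-54 - 4\right) 42}{-35064} = \left(-21441\right) \frac{1}{7235} + \left(-58\right) 42 \left(- \frac{1}{35064}\right) = - \frac{21441}{7235} - - \frac{203}{2922} = - \frac{21441}{7235} + \frac{203}{2922} = - \frac{61181897}{21140670}$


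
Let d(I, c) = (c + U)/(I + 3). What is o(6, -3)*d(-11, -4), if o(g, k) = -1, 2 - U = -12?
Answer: 5/4 ≈ 1.2500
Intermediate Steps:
U = 14 (U = 2 - 1*(-12) = 2 + 12 = 14)
d(I, c) = (14 + c)/(3 + I) (d(I, c) = (c + 14)/(I + 3) = (14 + c)/(3 + I))
o(6, -3)*d(-11, -4) = -(14 - 4)/(3 - 11) = -10/(-8) = -(-1)*10/8 = -1*(-5/4) = 5/4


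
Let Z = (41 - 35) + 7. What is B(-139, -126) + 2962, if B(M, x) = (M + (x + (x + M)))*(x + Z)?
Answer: 62852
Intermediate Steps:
Z = 13 (Z = 6 + 7 = 13)
B(M, x) = (13 + x)*(2*M + 2*x) (B(M, x) = (M + (x + (x + M)))*(x + 13) = (M + (x + (M + x)))*(13 + x) = (M + (M + 2*x))*(13 + x) = (2*M + 2*x)*(13 + x) = (13 + x)*(2*M + 2*x))
B(-139, -126) + 2962 = (2*(-126)² + 26*(-139) + 26*(-126) + 2*(-139)*(-126)) + 2962 = (2*15876 - 3614 - 3276 + 35028) + 2962 = (31752 - 3614 - 3276 + 35028) + 2962 = 59890 + 2962 = 62852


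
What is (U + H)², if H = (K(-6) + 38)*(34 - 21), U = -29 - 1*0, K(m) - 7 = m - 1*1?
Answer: 216225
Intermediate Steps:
K(m) = 6 + m (K(m) = 7 + (m - 1*1) = 7 + (m - 1) = 7 + (-1 + m) = 6 + m)
U = -29 (U = -29 + 0 = -29)
H = 494 (H = ((6 - 6) + 38)*(34 - 21) = (0 + 38)*13 = 38*13 = 494)
(U + H)² = (-29 + 494)² = 465² = 216225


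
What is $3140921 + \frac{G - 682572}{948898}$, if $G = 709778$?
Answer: $\frac{1490206841132}{474449} \approx 3.1409 \cdot 10^{6}$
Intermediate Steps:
$3140921 + \frac{G - 682572}{948898} = 3140921 + \frac{709778 - 682572}{948898} = 3140921 + \left(709778 - 682572\right) \frac{1}{948898} = 3140921 + 27206 \cdot \frac{1}{948898} = 3140921 + \frac{13603}{474449} = \frac{1490206841132}{474449}$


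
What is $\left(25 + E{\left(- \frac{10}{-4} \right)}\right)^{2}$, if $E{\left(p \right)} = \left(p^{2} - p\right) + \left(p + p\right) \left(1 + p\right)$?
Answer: $\frac{34225}{16} \approx 2139.1$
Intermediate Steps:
$E{\left(p \right)} = p^{2} - p + 2 p \left(1 + p\right)$ ($E{\left(p \right)} = \left(p^{2} - p\right) + 2 p \left(1 + p\right) = p^{2} - p + 2 p \left(1 + p\right)$)
$\left(25 + E{\left(- \frac{10}{-4} \right)}\right)^{2} = \left(25 + - \frac{10}{-4} \left(1 + 3 \left(- \frac{10}{-4}\right)\right)\right)^{2} = \left(25 + \left(-10\right) \left(- \frac{1}{4}\right) \left(1 + 3 \left(\left(-10\right) \left(- \frac{1}{4}\right)\right)\right)\right)^{2} = \left(25 + \frac{5 \left(1 + 3 \cdot \frac{5}{2}\right)}{2}\right)^{2} = \left(25 + \frac{5 \left(1 + \frac{15}{2}\right)}{2}\right)^{2} = \left(25 + \frac{5}{2} \cdot \frac{17}{2}\right)^{2} = \left(25 + \frac{85}{4}\right)^{2} = \left(\frac{185}{4}\right)^{2} = \frac{34225}{16}$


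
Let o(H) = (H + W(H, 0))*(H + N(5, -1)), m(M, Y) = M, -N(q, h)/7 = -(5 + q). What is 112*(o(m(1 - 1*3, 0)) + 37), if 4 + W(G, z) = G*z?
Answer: -41552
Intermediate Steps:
N(q, h) = 35 + 7*q (N(q, h) = -(-7)*(5 + q) = -7*(-5 - q) = 35 + 7*q)
W(G, z) = -4 + G*z
o(H) = (-4 + H)*(70 + H) (o(H) = (H + (-4 + H*0))*(H + (35 + 7*5)) = (H + (-4 + 0))*(H + (35 + 35)) = (H - 4)*(H + 70) = (-4 + H)*(70 + H))
112*(o(m(1 - 1*3, 0)) + 37) = 112*((-280 + (1 - 1*3)² + 66*(1 - 1*3)) + 37) = 112*((-280 + (1 - 3)² + 66*(1 - 3)) + 37) = 112*((-280 + (-2)² + 66*(-2)) + 37) = 112*((-280 + 4 - 132) + 37) = 112*(-408 + 37) = 112*(-371) = -41552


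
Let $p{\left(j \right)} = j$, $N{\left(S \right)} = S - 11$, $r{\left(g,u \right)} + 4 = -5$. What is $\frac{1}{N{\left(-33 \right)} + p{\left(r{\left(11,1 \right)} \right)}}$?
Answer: $- \frac{1}{53} \approx -0.018868$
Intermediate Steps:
$r{\left(g,u \right)} = -9$ ($r{\left(g,u \right)} = -4 - 5 = -9$)
$N{\left(S \right)} = -11 + S$
$\frac{1}{N{\left(-33 \right)} + p{\left(r{\left(11,1 \right)} \right)}} = \frac{1}{\left(-11 - 33\right) - 9} = \frac{1}{-44 - 9} = \frac{1}{-53} = - \frac{1}{53}$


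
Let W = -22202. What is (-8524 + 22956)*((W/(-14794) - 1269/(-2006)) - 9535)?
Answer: -1020719919262736/7419191 ≈ -1.3758e+8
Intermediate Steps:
(-8524 + 22956)*((W/(-14794) - 1269/(-2006)) - 9535) = (-8524 + 22956)*((-22202/(-14794) - 1269/(-2006)) - 9535) = 14432*((-22202*(-1/14794) - 1269*(-1/2006)) - 9535) = 14432*((11101/7397 + 1269/2006) - 9535) = 14432*(31655399/14838382 - 9535) = 14432*(-141452316971/14838382) = -1020719919262736/7419191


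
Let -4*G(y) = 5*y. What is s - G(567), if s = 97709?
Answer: 393671/4 ≈ 98418.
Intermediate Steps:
G(y) = -5*y/4
s - G(567) = 97709 - (-5)*567/4 = 97709 - 1*(-2835/4) = 97709 + 2835/4 = 393671/4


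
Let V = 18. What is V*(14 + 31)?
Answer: 810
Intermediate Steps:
V*(14 + 31) = 18*(14 + 31) = 18*45 = 810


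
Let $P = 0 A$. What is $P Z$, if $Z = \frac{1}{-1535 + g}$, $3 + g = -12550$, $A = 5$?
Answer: $0$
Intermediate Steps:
$g = -12553$ ($g = -3 - 12550 = -12553$)
$Z = - \frac{1}{14088}$ ($Z = \frac{1}{-1535 - 12553} = \frac{1}{-14088} = - \frac{1}{14088} \approx -7.0982 \cdot 10^{-5}$)
$P = 0$ ($P = 0 \cdot 5 = 0$)
$P Z = 0 \left(- \frac{1}{14088}\right) = 0$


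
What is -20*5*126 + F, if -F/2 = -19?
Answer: -12562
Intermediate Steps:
F = 38 (F = -2*(-19) = 38)
-20*5*126 + F = -20*5*126 + 38 = -100*126 + 38 = -12600 + 38 = -12562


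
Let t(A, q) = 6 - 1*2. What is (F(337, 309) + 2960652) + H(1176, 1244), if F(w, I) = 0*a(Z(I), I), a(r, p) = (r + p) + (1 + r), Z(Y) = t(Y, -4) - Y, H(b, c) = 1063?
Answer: 2961715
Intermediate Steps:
t(A, q) = 4 (t(A, q) = 6 - 2 = 4)
Z(Y) = 4 - Y
a(r, p) = 1 + p + 2*r (a(r, p) = (p + r) + (1 + r) = 1 + p + 2*r)
F(w, I) = 0 (F(w, I) = 0*(1 + I + 2*(4 - I)) = 0*(1 + I + (8 - 2*I)) = 0*(9 - I) = 0)
(F(337, 309) + 2960652) + H(1176, 1244) = (0 + 2960652) + 1063 = 2960652 + 1063 = 2961715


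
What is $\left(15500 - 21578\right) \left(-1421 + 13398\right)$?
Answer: $-72796206$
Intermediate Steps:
$\left(15500 - 21578\right) \left(-1421 + 13398\right) = \left(15500 - 21578\right) 11977 = \left(-6078\right) 11977 = -72796206$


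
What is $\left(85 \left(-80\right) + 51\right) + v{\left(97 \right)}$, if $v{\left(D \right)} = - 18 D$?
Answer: $-8495$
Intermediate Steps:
$\left(85 \left(-80\right) + 51\right) + v{\left(97 \right)} = \left(85 \left(-80\right) + 51\right) - 1746 = \left(-6800 + 51\right) - 1746 = -6749 - 1746 = -8495$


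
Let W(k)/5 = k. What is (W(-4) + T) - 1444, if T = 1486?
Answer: 22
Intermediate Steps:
W(k) = 5*k
(W(-4) + T) - 1444 = (5*(-4) + 1486) - 1444 = (-20 + 1486) - 1444 = 1466 - 1444 = 22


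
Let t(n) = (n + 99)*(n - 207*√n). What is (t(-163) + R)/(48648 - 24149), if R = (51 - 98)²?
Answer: 12641/24499 + 13248*I*√163/24499 ≈ 0.51598 + 6.9039*I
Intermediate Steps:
t(n) = (99 + n)*(n - 207*√n)
R = 2209 (R = (-47)² = 2209)
(t(-163) + R)/(48648 - 24149) = (((-163)² - 20493*I*√163 - (-33741)*I*√163 + 99*(-163)) + 2209)/(48648 - 24149) = ((26569 - 20493*I*√163 - (-33741)*I*√163 - 16137) + 2209)/24499 = ((26569 - 20493*I*√163 + 33741*I*√163 - 16137) + 2209)*(1/24499) = ((10432 + 13248*I*√163) + 2209)*(1/24499) = (12641 + 13248*I*√163)*(1/24499) = 12641/24499 + 13248*I*√163/24499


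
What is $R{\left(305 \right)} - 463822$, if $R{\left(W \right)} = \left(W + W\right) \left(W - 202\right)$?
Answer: $-400992$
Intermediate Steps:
$R{\left(W \right)} = 2 W \left(-202 + W\right)$
$R{\left(305 \right)} - 463822 = 2 \cdot 305 \left(-202 + 305\right) - 463822 = 2 \cdot 305 \cdot 103 - 463822 = 62830 - 463822 = -400992$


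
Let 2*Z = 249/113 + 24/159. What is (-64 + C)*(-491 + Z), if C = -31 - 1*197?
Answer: 856596162/5989 ≈ 1.4303e+5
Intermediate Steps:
C = -228 (C = -31 - 197 = -228)
Z = 14101/11978 (Z = (249/113 + 24/159)/2 = (249*(1/113) + 24*(1/159))/2 = (249/113 + 8/53)/2 = (½)*(14101/5989) = 14101/11978 ≈ 1.1772)
(-64 + C)*(-491 + Z) = (-64 - 228)*(-491 + 14101/11978) = -292*(-5867097/11978) = 856596162/5989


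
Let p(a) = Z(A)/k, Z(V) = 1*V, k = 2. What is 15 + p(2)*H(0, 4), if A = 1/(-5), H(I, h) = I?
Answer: 15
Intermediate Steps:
A = -⅕ ≈ -0.20000
Z(V) = V
p(a) = -⅒ (p(a) = -⅕/2 = -⅕*½ = -⅒)
15 + p(2)*H(0, 4) = 15 - ⅒*0 = 15 + 0 = 15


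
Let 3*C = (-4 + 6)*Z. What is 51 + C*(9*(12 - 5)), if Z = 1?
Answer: 93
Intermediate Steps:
C = 2/3 (C = ((-4 + 6)*1)/3 = (2*1)/3 = (1/3)*2 = 2/3 ≈ 0.66667)
51 + C*(9*(12 - 5)) = 51 + 2*(9*(12 - 5))/3 = 51 + 2*(9*7)/3 = 51 + (2/3)*63 = 51 + 42 = 93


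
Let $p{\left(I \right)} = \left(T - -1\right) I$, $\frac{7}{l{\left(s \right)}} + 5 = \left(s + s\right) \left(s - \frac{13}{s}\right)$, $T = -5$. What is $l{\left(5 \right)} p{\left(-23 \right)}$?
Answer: $\frac{644}{19} \approx 33.895$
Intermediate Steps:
$l{\left(s \right)} = \frac{7}{-5 + 2 s \left(s - \frac{13}{s}\right)}$ ($l{\left(s \right)} = \frac{7}{-5 + \left(s + s\right) \left(s - \frac{13}{s}\right)} = \frac{7}{-5 + 2 s \left(s - \frac{13}{s}\right)}$)
$p{\left(I \right)} = - 4 I$ ($p{\left(I \right)} = \left(-5 - -1\right) I = \left(-5 + 1\right) I = - 4 I$)
$l{\left(5 \right)} p{\left(-23 \right)} = \frac{7}{-31 + 2 \cdot 5^{2}} \left(\left(-4\right) \left(-23\right)\right) = \frac{7}{-31 + 2 \cdot 25} \cdot 92 = \frac{7}{-31 + 50} \cdot 92 = \frac{7}{19} \cdot 92 = \frac{644}{19}$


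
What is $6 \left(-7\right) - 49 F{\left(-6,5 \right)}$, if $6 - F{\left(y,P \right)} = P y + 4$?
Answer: $-1610$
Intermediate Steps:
$F{\left(y,P \right)} = 2 - P y$ ($F{\left(y,P \right)} = 6 - \left(P y + 4\right) = 6 - \left(4 + P y\right) = 2 - P y$)
$6 \left(-7\right) - 49 F{\left(-6,5 \right)} = 6 \left(-7\right) - 49 \left(2 - 5 \left(-6\right)\right) = -42 - 49 \left(2 + 30\right) = -42 - 1568 = -1610$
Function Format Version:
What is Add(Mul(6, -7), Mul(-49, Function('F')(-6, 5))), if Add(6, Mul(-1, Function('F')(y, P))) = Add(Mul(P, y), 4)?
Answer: -1610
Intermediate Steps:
Function('F')(y, P) = Add(2, Mul(-1, P, y)) (Function('F')(y, P) = Add(6, Mul(-1, Add(Mul(P, y), 4))) = Add(6, Mul(-1, Add(4, Mul(P, y)))) = Add(6, Add(-4, Mul(-1, P, y))) = Add(2, Mul(-1, P, y)))
Add(Mul(6, -7), Mul(-49, Function('F')(-6, 5))) = Add(Mul(6, -7), Mul(-49, Add(2, Mul(-1, 5, -6)))) = Add(-42, Mul(-49, Add(2, 30))) = Add(-42, Mul(-49, 32)) = Add(-42, -1568) = -1610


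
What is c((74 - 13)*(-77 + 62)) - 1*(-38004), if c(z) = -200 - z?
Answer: 38719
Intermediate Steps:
c((74 - 13)*(-77 + 62)) - 1*(-38004) = (-200 - (74 - 13)*(-77 + 62)) - 1*(-38004) = (-200 - 61*(-15)) + 38004 = (-200 - 1*(-915)) + 38004 = (-200 + 915) + 38004 = 715 + 38004 = 38719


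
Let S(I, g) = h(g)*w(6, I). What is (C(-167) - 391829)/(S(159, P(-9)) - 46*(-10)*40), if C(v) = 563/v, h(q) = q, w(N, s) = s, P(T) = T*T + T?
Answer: -32718003/2492308 ≈ -13.128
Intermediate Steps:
P(T) = T + T**2 (P(T) = T**2 + T = T + T**2)
S(I, g) = I*g (S(I, g) = g*I = I*g)
(C(-167) - 391829)/(S(159, P(-9)) - 46*(-10)*40) = (563/(-167) - 391829)/(159*(-9*(1 - 9)) - 46*(-10)*40) = (563*(-1/167) - 391829)/(159*(-9*(-8)) + 460*40) = (-563/167 - 391829)/(159*72 + 18400) = -65436006/(167*(11448 + 18400)) = -65436006/167/29848 = -65436006/167*1/29848 = -32718003/2492308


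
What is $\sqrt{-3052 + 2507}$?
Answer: $i \sqrt{545} \approx 23.345 i$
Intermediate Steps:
$\sqrt{-3052 + 2507} = \sqrt{-545} = i \sqrt{545}$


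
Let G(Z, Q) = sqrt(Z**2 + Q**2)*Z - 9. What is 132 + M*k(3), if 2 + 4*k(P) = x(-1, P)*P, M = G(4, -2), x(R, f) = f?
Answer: 465/4 + 14*sqrt(5) ≈ 147.55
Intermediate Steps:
G(Z, Q) = -9 + Z*sqrt(Q**2 + Z**2) (G(Z, Q) = sqrt(Q**2 + Z**2)*Z - 9 = Z*sqrt(Q**2 + Z**2) - 9 = -9 + Z*sqrt(Q**2 + Z**2))
M = -9 + 8*sqrt(5) (M = -9 + 4*sqrt((-2)**2 + 4**2) = -9 + 4*sqrt(4 + 16) = -9 + 4*sqrt(20) = -9 + 4*(2*sqrt(5)) = -9 + 8*sqrt(5) ≈ 8.8885)
k(P) = -1/2 + P**2/4 (k(P) = -1/2 + (P*P)/4 = -1/2 + P**2/4)
132 + M*k(3) = 132 + (-9 + 8*sqrt(5))*(-1/2 + (1/4)*3**2) = 132 + (-9 + 8*sqrt(5))*(-1/2 + (1/4)*9) = 132 + (-9 + 8*sqrt(5))*(-1/2 + 9/4) = 132 + (-9 + 8*sqrt(5))*(7/4) = 132 + (-63/4 + 14*sqrt(5)) = 465/4 + 14*sqrt(5)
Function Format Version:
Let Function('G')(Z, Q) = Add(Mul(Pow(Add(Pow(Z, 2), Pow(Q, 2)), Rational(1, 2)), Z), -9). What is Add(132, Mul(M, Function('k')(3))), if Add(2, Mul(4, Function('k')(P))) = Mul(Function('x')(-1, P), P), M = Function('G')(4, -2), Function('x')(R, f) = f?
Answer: Add(Rational(465, 4), Mul(14, Pow(5, Rational(1, 2)))) ≈ 147.55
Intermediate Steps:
Function('G')(Z, Q) = Add(-9, Mul(Z, Pow(Add(Pow(Q, 2), Pow(Z, 2)), Rational(1, 2)))) (Function('G')(Z, Q) = Add(Mul(Pow(Add(Pow(Q, 2), Pow(Z, 2)), Rational(1, 2)), Z), -9) = Add(Mul(Z, Pow(Add(Pow(Q, 2), Pow(Z, 2)), Rational(1, 2))), -9) = Add(-9, Mul(Z, Pow(Add(Pow(Q, 2), Pow(Z, 2)), Rational(1, 2)))))
M = Add(-9, Mul(8, Pow(5, Rational(1, 2)))) (M = Add(-9, Mul(4, Pow(Add(Pow(-2, 2), Pow(4, 2)), Rational(1, 2)))) = Add(-9, Mul(4, Pow(Add(4, 16), Rational(1, 2)))) = Add(-9, Mul(4, Pow(20, Rational(1, 2)))) = Add(-9, Mul(4, Mul(2, Pow(5, Rational(1, 2))))) = Add(-9, Mul(8, Pow(5, Rational(1, 2)))) ≈ 8.8885)
Function('k')(P) = Add(Rational(-1, 2), Mul(Rational(1, 4), Pow(P, 2))) (Function('k')(P) = Add(Rational(-1, 2), Mul(Rational(1, 4), Mul(P, P))) = Add(Rational(-1, 2), Mul(Rational(1, 4), Pow(P, 2))))
Add(132, Mul(M, Function('k')(3))) = Add(132, Mul(Add(-9, Mul(8, Pow(5, Rational(1, 2)))), Add(Rational(-1, 2), Mul(Rational(1, 4), Pow(3, 2))))) = Add(132, Mul(Add(-9, Mul(8, Pow(5, Rational(1, 2)))), Add(Rational(-1, 2), Mul(Rational(1, 4), 9)))) = Add(132, Mul(Add(-9, Mul(8, Pow(5, Rational(1, 2)))), Add(Rational(-1, 2), Rational(9, 4)))) = Add(132, Mul(Add(-9, Mul(8, Pow(5, Rational(1, 2)))), Rational(7, 4))) = Add(132, Add(Rational(-63, 4), Mul(14, Pow(5, Rational(1, 2))))) = Add(Rational(465, 4), Mul(14, Pow(5, Rational(1, 2))))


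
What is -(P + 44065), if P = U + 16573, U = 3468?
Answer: -64106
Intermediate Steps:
P = 20041 (P = 3468 + 16573 = 20041)
-(P + 44065) = -(20041 + 44065) = -1*64106 = -64106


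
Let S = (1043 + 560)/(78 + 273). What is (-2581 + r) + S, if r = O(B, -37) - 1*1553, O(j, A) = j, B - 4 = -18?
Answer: -1454345/351 ≈ -4143.4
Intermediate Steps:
B = -14 (B = 4 - 18 = -14)
r = -1567 (r = -14 - 1*1553 = -14 - 1553 = -1567)
S = 1603/351 ≈ 4.5670
(-2581 + r) + S = (-2581 - 1567) + 1603/351 = -4148 + 1603/351 = -1454345/351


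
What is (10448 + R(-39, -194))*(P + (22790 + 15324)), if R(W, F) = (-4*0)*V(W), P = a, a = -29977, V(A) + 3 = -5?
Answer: 85015376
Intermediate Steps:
V(A) = -8 (V(A) = -3 - 5 = -8)
P = -29977
R(W, F) = 0 (R(W, F) = -4*0*(-8) = 0*(-8) = 0)
(10448 + R(-39, -194))*(P + (22790 + 15324)) = (10448 + 0)*(-29977 + (22790 + 15324)) = 10448*(-29977 + 38114) = 10448*8137 = 85015376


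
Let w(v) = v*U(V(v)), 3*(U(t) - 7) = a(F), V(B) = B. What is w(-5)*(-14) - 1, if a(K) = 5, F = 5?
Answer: 1817/3 ≈ 605.67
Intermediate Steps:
U(t) = 26/3 (U(t) = 7 + (⅓)*5 = 7 + 5/3 = 26/3)
w(v) = 26*v/3 (w(v) = v*(26/3) = 26*v/3)
w(-5)*(-14) - 1 = ((26/3)*(-5))*(-14) - 1 = -130/3*(-14) - 1 = 1820/3 - 1 = 1817/3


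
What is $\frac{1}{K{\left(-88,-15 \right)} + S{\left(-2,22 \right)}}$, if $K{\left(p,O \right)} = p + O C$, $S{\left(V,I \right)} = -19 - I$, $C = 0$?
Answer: $- \frac{1}{129} \approx -0.0077519$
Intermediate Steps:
$K{\left(p,O \right)} = p$ ($K{\left(p,O \right)} = p + O 0 = p + 0 = p$)
$\frac{1}{K{\left(-88,-15 \right)} + S{\left(-2,22 \right)}} = \frac{1}{-88 - 41} = \frac{1}{-129} = - \frac{1}{129}$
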